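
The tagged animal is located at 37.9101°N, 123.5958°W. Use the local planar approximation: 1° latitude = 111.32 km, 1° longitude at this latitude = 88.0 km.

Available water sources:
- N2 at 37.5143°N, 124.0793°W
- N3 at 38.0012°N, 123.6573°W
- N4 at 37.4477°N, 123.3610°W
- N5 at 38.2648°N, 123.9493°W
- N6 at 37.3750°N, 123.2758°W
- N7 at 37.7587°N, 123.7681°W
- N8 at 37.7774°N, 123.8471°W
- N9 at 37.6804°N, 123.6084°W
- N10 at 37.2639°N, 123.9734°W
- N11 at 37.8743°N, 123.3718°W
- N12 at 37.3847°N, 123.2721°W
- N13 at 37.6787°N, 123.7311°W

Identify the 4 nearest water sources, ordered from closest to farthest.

N3, N11, N7, N9

Distances from 37.9101°N, 123.5958°W:
N2: √((-0.3958·111.32)² + (-0.4835·88.0)²) = √(1941.323783 + 1810.332304) = 61.2508 km
N3: √((0.0911·111.32)² + (-0.0615·88.0)²) = √(102.844992 + 29.289744) = 11.4950 km
N4: √((-0.4624·111.32)² + (0.2348·88.0)²) = √(2649.610561 + 426.934774) = 55.4666 km
N5: √((0.3547·111.32)² + (-0.3535·88.0)²) = √(1559.081335 + 967.707664) = 50.2672 km
N6: √((-0.5351·111.32)² + (0.3200·88.0)²) = √(3548.267042 + 792.985600) = 65.8882 km
N7: √((-0.1514·111.32)² + (-0.1723·88.0)²) = √(284.052192 + 229.898374) = 22.6705 km
N8: √((-0.1327·111.32)² + (-0.2513·88.0)²) = √(218.216829 + 489.046687) = 26.5944 km
N9: √((-0.2297·111.32)² + (-0.0126·88.0)²) = √(653.835333 + 1.229437) = 25.5942 km
N10: √((-0.6462·111.32)² + (-0.3776·88.0)²) = √(5174.641923 + 1104.153149) = 79.2388 km
N11: √((-0.0358·111.32)² + (0.2240·88.0)²) = √(15.882265 + 388.562944) = 20.1108 km
N12: √((-0.5254·111.32)² + (0.3237·88.0)²) = √(3420.790932 + 811.429407) = 65.0555 km
N13: √((-0.2314·111.32)² + (-0.1353·88.0)²) = √(663.549161 + 141.762361) = 28.3780 km
Sorted: N3 (11.4950 km) < N11 (20.1108 km) < N7 (22.6705 km) < N9 (25.5942 km) < N8 (26.5944 km) < N13 (28.3780 km) < …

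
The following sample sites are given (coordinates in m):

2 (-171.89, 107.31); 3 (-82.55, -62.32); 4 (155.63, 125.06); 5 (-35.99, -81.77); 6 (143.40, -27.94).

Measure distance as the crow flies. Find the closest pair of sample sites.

3 and 5

Pairwise distances:
2–3: 191.72 m
2–4: 328.00 m
2–5: 232.85 m
2–6: 343.07 m
3–4: 303.05 m
3–5: 50.46 m
3–6: 228.55 m
4–5: 281.95 m
4–6: 153.49 m
5–6: 187.29 m
Closest pair: 3–5 at 50.46 m.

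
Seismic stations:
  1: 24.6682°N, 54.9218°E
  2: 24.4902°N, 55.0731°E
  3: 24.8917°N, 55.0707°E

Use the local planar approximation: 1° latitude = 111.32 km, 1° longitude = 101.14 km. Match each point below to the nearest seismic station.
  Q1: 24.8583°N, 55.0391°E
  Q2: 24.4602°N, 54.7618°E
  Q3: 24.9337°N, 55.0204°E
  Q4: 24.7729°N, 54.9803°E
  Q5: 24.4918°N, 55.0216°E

Q1 at 24.8583°N, 55.0391°E:
  1: √((-0.1901·111.32)² + (-0.1173·101.14)²) = √(447.827366 + 140.747900) = 24.2606 km
  2: √((-0.3681·111.32)² + (0.0340·101.14)²) = √(1679.105678 + 11.825070) = 41.1209 km
  3: √((0.0334·111.32)² + (0.0316·101.14)²) = √(13.824178 + 10.214569) = 4.9029 km
  → nearest: 3 (4.9029 km)
Q2 at 24.4602°N, 54.7618°E:
  1: √((0.2080·111.32)² + (0.1600·101.14)²) = √(536.133649 + 261.870070) = 28.2490 km
  2: √((0.0300·111.32)² + (0.3113·101.14)²) = √(11.152928 + 991.297795) = 31.6615 km
  3: √((0.4315·111.32)² + (0.3089·101.14)²) = √(2307.320876 + 976.071687) = 57.3009 km
  → nearest: 1 (28.2490 km)
Q3 at 24.9337°N, 55.0204°E:
  1: √((-0.2655·111.32)² + (-0.0986·101.14)²) = √(873.525216 + 99.448842) = 31.1925 km
  2: √((-0.4435·111.32)² + (0.0527·101.14)²) = √(2437.438371 + 28.409731) = 49.6573 km
  3: √((-0.0420·111.32)² + (0.0503·101.14)²) = √(21.859739 + 25.881049) = 6.9095 km
  → nearest: 3 (6.9095 km)
Q4 at 24.7729°N, 54.9803°E:
  1: √((-0.1047·111.32)² + (-0.0585·101.14)²) = √(135.843780 + 35.007221) = 13.0710 km
  2: √((-0.2827·111.32)² + (0.0928·101.14)²) = √(990.371222 + 88.093091) = 32.8400 km
  3: √((0.1188·111.32)² + (0.0904·101.14)²) = √(174.895758 + 83.595473) = 16.0777 km
  → nearest: 1 (13.0710 km)
Q5 at 24.4918°N, 55.0216°E:
  1: √((0.1764·111.32)² + (-0.0998·101.14)²) = √(385.605799 + 101.884233) = 22.0792 km
  2: √((-0.0016·111.32)² + (0.0515·101.14)²) = √(0.031724 + 27.130660) = 5.2118 km
  3: √((0.3999·111.32)² + (0.0491·101.14)²) = √(1981.751537 + 24.660898) = 44.7930 km
  → nearest: 2 (5.2118 km)

Q1→3; Q2→1; Q3→3; Q4→1; Q5→2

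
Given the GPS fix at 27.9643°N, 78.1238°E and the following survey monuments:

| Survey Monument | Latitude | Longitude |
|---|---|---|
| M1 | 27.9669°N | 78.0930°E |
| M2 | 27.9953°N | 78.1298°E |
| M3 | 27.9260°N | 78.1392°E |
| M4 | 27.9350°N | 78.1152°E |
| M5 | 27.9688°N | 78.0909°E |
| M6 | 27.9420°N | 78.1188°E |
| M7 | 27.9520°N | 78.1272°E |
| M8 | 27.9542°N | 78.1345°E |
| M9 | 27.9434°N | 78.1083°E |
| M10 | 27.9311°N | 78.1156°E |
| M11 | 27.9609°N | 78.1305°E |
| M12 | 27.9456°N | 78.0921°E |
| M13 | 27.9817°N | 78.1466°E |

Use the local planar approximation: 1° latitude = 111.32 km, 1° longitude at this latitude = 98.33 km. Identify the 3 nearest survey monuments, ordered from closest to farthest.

Distances from 27.9643°N, 78.1238°E:
M1: 3.0424 km
M2: 3.5010 km
M3: 4.5245 km
M4: 3.3695 km
M5: 3.2736 km
M6: 2.5307 km
M7: 1.4095 km
M8: 1.5398 km
M9: 2.7814 km
M10: 3.7828 km
M11: 0.7598 km
M12: 3.7483 km
M13: 2.9628 km
Sorted: M11 (0.7598 km) < M7 (1.4095 km) < M8 (1.5398 km) < M6 (2.5307 km) < M9 (2.7814 km) < …

M11, M7, M8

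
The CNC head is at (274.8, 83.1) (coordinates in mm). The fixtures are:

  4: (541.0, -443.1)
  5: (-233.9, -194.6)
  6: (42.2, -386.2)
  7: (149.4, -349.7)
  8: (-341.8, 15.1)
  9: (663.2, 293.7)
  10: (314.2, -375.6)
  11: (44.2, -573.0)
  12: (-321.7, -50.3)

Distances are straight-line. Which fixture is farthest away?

Distances from (274.8, 83.1):
4: √((266.2)² + (-526.2)²) = √(70862.440 + 276886.440) = 589.7 mm
5: √((-508.7)² + (-277.7)²) = √(258775.690 + 77117.290) = 579.6 mm
6: √((-232.6)² + (-469.3)²) = √(54102.760 + 220242.490) = 523.8 mm
7: √((-125.4)² + (-432.8)²) = √(15725.160 + 187315.840) = 450.6 mm
8: √((-616.6)² + (-68.0)²) = √(380195.560 + 4624.000) = 620.3 mm
9: √((388.4)² + (210.6)²) = √(150854.560 + 44352.360) = 441.8 mm
10: √((39.4)² + (-458.7)²) = √(1552.360 + 210405.690) = 460.4 mm
11: √((-230.6)² + (-656.1)²) = √(53176.360 + 430467.210) = 695.4 mm
12: √((-596.5)² + (-133.4)²) = √(355812.250 + 17795.560) = 611.2 mm
Maximum: 11 at 695.4 mm.

11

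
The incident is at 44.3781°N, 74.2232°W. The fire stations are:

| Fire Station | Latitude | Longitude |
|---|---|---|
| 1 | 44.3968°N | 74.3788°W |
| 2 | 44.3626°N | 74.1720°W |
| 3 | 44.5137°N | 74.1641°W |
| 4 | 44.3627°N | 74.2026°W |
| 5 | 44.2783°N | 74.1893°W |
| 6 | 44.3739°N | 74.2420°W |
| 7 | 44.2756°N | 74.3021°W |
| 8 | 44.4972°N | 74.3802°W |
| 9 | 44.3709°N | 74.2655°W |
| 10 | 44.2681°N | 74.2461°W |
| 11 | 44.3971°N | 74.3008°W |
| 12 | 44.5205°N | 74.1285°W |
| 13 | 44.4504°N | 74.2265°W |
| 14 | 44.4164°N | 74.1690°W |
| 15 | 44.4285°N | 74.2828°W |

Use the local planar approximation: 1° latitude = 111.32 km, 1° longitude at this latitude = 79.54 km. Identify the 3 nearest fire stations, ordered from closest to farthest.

Distances from 44.3781°N, 74.2232°W:
1: √((0.0187·111.32)² + (-0.1556·79.54)²) = √(4.333408 + 153.175871) = 12.5503 km
2: √((-0.0155·111.32)² + (0.0512·79.54)²) = √(2.977212 + 16.584833) = 4.4229 km
3: √((0.1356·111.32)² + (0.0591·79.54)²) = √(227.858783 + 22.097652) = 15.8100 km
4: √((-0.0154·111.32)² + (0.0206·79.54)²) = √(2.938920 + 2.684761) = 2.3714 km
5: √((-0.0998·111.32)² + (0.0339·79.54)²) = √(123.426234 + 7.270605) = 11.4323 km
6: √((-0.0042·111.32)² + (-0.0188·79.54)²) = √(0.218597 + 2.236078) = 1.5667 km
7: √((-0.1025·111.32)² + (-0.0789·79.54)²) = √(130.194946 + 39.384486) = 13.0223 km
8: √((0.1191·111.32)² + (-0.1570·79.54)²) = √(175.780185 + 155.944649) = 18.2133 km
9: √((-0.0072·111.32)² + (-0.0423·79.54)²) = √(0.642409 + 11.320143) = 3.4587 km
10: √((-0.1100·111.32)² + (-0.0229·79.54)²) = √(149.944923 + 3.317738) = 12.3799 km
11: √((0.0190·111.32)² + (-0.0776·79.54)²) = √(4.473563 + 38.097337) = 6.5246 km
12: √((0.1424·111.32)² + (0.0947·79.54)²) = √(251.284889 + 56.737622) = 17.5506 km
13: √((0.0723·111.32)² + (-0.0033·79.54)²) = √(64.777322 + 0.068897) = 8.0527 km
14: √((0.0383·111.32)² + (0.0542·79.54)²) = √(18.177910 + 18.585307) = 6.0633 km
15: √((0.0504·111.32)² + (-0.0596·79.54)²) = √(31.478024 + 22.473137) = 7.3451 km
Sorted: 6 (1.5667 km) < 4 (2.3714 km) < 9 (3.4587 km) < 2 (4.4229 km) < 14 (6.0633 km) < …

6, 4, 9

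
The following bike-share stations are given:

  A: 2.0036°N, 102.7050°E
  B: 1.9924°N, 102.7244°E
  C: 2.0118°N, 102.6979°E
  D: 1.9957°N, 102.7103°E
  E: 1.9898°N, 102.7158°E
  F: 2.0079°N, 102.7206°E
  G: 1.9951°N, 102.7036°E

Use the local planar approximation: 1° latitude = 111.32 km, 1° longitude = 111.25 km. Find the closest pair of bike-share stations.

Pairwise distances:
A–B: 2.4925 km
A–C: 1.2071 km
A–D: 1.0588 km
A–E: 1.9503 km
A–F: 1.8003 km
A–G: 0.9590 km
B–C: 3.6545 km
B–D: 1.6111 km
B–E: 0.9996 km
B–F: 1.7765 km
B–G: 2.3334 km
C–D: 2.2617 km
C–E: 3.1565 km
C–F: 2.5624 km
C–G: 1.9642 km
D–E: 0.8976 km
D–F: 1.7769 km
D–G: 0.7484 km
E–F: 2.0845 km
E–G: 1.4799 km
F–G: 2.3679 km
Closest pair: D–G at 0.7484 km.

D and G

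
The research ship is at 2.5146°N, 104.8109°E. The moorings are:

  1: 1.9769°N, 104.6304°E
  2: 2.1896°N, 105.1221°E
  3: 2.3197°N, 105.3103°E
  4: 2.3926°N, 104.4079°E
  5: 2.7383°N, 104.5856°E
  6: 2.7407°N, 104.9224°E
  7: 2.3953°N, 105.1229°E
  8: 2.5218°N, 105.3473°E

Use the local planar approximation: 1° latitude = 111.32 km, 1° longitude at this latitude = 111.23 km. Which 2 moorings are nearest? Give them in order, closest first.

Distances from 2.5146°N, 104.8109°E:
1: 63.1341 km
2: 50.0710 km
3: 59.6350 km
4: 46.8379 km
5: 35.3289 km
6: 28.0591 km
7: 37.1581 km
8: 59.6692 km
Sorted: 6 (28.0591 km) < 5 (35.3289 km) < 7 (37.1581 km) < 4 (46.8379 km) < …

6, 5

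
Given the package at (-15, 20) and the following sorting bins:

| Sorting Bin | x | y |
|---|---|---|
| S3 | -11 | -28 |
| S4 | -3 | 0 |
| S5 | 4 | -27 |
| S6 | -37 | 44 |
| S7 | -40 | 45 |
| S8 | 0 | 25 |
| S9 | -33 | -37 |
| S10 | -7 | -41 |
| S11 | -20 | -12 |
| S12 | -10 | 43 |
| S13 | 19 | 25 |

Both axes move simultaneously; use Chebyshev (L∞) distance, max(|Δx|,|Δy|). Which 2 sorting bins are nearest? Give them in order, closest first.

Distances from (-15, 20):
S3: 48
S4: 20
S5: 47
S6: 24
S7: 25
S8: 15
S9: 57
S10: 61
S11: 32
S12: 23
S13: 34
Sorted: S8 (15) < S4 (20) < S12 (23) < S6 (24) < …

S8, S4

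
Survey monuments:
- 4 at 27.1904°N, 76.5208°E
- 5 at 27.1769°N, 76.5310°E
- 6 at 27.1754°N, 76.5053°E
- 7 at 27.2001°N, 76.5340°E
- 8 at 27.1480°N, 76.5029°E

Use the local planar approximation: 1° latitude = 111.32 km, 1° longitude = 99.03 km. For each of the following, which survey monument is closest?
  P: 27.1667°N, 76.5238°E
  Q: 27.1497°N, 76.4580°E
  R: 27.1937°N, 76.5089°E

P at 27.1667°N, 76.5238°E:
  4: √((0.0237·111.32)² + (-0.0030·99.03)²) = √(6.960542 + 0.088262) = 2.6550 km
  5: √((0.0102·111.32)² + (0.0072·99.03)²) = √(1.289278 + 0.508392) = 1.3408 km
  6: √((0.0087·111.32)² + (-0.0185·99.03)²) = √(0.937961 + 3.356426) = 2.0723 km
  7: √((0.0334·111.32)² + (0.0102·99.03)²) = √(13.824178 + 1.020314) = 3.8529 km
  8: √((-0.0187·111.32)² + (-0.0209·99.03)²) = √(4.333408 + 4.283770) = 2.9355 km
  → nearest: 5 (1.3408 km)
Q at 27.1497°N, 76.4580°E:
  4: √((0.0407·111.32)² + (0.0628·99.03)²) = √(20.527460 + 38.677006) = 7.6944 km
  5: √((0.0272·111.32)² + (0.0730·99.03)²) = √(9.168203 + 52.261188) = 7.8377 km
  6: √((0.0257·111.32)² + (0.0473·99.03)²) = √(8.184886 + 21.940971) = 5.4887 km
  7: √((0.0504·111.32)² + (0.0760·99.03)²) = √(31.478024 + 56.644891) = 9.3874 km
  8: √((-0.0017·111.32)² + (0.0449·99.03)²) = √(0.035813 + 19.770891) = 4.4505 km
  → nearest: 8 (4.4505 km)
R at 27.1937°N, 76.5089°E:
  4: √((-0.0033·111.32)² + (0.0119·99.03)²) = √(0.134950 + 1.388761) = 1.2344 km
  5: √((-0.0168·111.32)² + (0.0221·99.03)²) = √(3.497558 + 4.789808) = 2.8788 km
  6: √((-0.0183·111.32)² + (-0.0036·99.03)²) = √(4.150005 + 0.127098) = 2.0681 km
  7: √((0.0064·111.32)² + (0.0251·99.03)²) = √(0.507582 + 6.178471) = 2.5857 km
  8: √((-0.0457·111.32)² + (-0.0060·99.03)²) = √(25.880865 + 0.353050) = 5.1219 km
  → nearest: 4 (1.2344 km)

P→5; Q→8; R→4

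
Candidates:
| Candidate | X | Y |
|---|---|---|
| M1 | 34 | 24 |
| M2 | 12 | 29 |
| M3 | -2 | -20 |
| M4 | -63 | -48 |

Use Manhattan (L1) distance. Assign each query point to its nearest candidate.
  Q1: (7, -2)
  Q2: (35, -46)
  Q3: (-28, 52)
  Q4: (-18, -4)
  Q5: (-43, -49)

Q1→M3; Q2→M3; Q3→M2; Q4→M3; Q5→M4

Q1 at (7, -2):
  M1: |27| + |26| = 27 + 26 = 53
  M2: |5| + |31| = 5 + 31 = 36
  M3: |-9| + |-18| = 9 + 18 = 27
  M4: |-70| + |-46| = 70 + 46 = 116
  → nearest: M3 (27)
Q2 at (35, -46):
  M1: |-1| + |70| = 1 + 70 = 71
  M2: |-23| + |75| = 23 + 75 = 98
  M3: |-37| + |26| = 37 + 26 = 63
  M4: |-98| + |-2| = 98 + 2 = 100
  → nearest: M3 (63)
Q3 at (-28, 52):
  M1: |62| + |-28| = 62 + 28 = 90
  M2: |40| + |-23| = 40 + 23 = 63
  M3: |26| + |-72| = 26 + 72 = 98
  M4: |-35| + |-100| = 35 + 100 = 135
  → nearest: M2 (63)
Q4 at (-18, -4):
  M1: |52| + |28| = 52 + 28 = 80
  M2: |30| + |33| = 30 + 33 = 63
  M3: |16| + |-16| = 16 + 16 = 32
  M4: |-45| + |-44| = 45 + 44 = 89
  → nearest: M3 (32)
Q5 at (-43, -49):
  M1: |77| + |73| = 77 + 73 = 150
  M2: |55| + |78| = 55 + 78 = 133
  M3: |41| + |29| = 41 + 29 = 70
  M4: |-20| + |1| = 20 + 1 = 21
  → nearest: M4 (21)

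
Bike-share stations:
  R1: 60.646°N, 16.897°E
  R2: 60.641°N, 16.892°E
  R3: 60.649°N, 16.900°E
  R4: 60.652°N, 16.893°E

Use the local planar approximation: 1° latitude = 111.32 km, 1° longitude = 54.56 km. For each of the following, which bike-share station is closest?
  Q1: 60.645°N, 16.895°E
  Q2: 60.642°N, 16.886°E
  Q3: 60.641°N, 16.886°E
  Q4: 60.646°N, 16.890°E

Q1 at 60.645°N, 16.895°E:
  R1: √((0.001·111.32)² + (0.002·54.56)²) = √(0.01239 + 0.01191) = 0.156 km
  R2: √((-0.004·111.32)² + (-0.003·54.56)²) = √(0.19827 + 0.02679) = 0.474 km
  R3: √((0.004·111.32)² + (0.005·54.56)²) = √(0.19827 + 0.07442) = 0.522 km
  R4: √((0.007·111.32)² + (-0.002·54.56)²) = √(0.60721 + 0.01191) = 0.787 km
  → nearest: R1 (0.156 km)
Q2 at 60.642°N, 16.886°E:
  R1: √((0.004·111.32)² + (0.011·54.56)²) = √(0.19827 + 0.36019) = 0.747 km
  R2: √((-0.001·111.32)² + (0.006·54.56)²) = √(0.01239 + 0.10716) = 0.346 km
  R3: √((0.007·111.32)² + (0.014·54.56)²) = √(0.60721 + 0.58345) = 1.091 km
  R4: √((0.010·111.32)² + (0.007·54.56)²) = √(1.23921 + 0.14586) = 1.177 km
  → nearest: R2 (0.346 km)
Q3 at 60.641°N, 16.886°E:
  R1: √((0.005·111.32)² + (0.011·54.56)²) = √(0.30980 + 0.36019) = 0.819 km
  R2: √((0.000·111.32)² + (0.006·54.56)²) = √(0.00000 + 0.10716) = 0.327 km
  R3: √((0.008·111.32)² + (0.014·54.56)²) = √(0.79310 + 0.58345) = 1.173 km
  R4: √((0.011·111.32)² + (0.007·54.56)²) = √(1.49945 + 0.14586) = 1.283 km
  → nearest: R2 (0.327 km)
Q4 at 60.646°N, 16.890°E:
  R1: √((0.000·111.32)² + (0.007·54.56)²) = √(0.00000 + 0.14586) = 0.382 km
  R2: √((-0.005·111.32)² + (0.002·54.56)²) = √(0.30980 + 0.01191) = 0.567 km
  R3: √((0.003·111.32)² + (0.010·54.56)²) = √(0.11153 + 0.29768) = 0.640 km
  R4: √((0.006·111.32)² + (0.003·54.56)²) = √(0.44612 + 0.02679) = 0.688 km
  → nearest: R1 (0.382 km)

Q1→R1; Q2→R2; Q3→R2; Q4→R1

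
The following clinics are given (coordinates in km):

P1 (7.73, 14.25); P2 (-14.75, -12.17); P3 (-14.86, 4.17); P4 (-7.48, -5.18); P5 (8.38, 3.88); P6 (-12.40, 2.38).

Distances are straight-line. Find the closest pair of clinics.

Pairwise distances:
P3–P6: 3.04 km
P4–P6: 9.02 km
P2–P4: 10.09 km
P1–P5: 10.39 km
P3–P4: 11.91 km
P2–P6: 14.74 km
P2–P3: 16.34 km
P4–P5: 18.27 km
P5–P6: 20.83 km
P3–P5: 23.24 km
P1–P6: 23.37 km
P1–P4: 24.68 km
P1–P3: 24.74 km
P2–P5: 28.15 km
P1–P2: 34.69 km
Closest pair: P3–P6 at 3.04 km.

P3 and P6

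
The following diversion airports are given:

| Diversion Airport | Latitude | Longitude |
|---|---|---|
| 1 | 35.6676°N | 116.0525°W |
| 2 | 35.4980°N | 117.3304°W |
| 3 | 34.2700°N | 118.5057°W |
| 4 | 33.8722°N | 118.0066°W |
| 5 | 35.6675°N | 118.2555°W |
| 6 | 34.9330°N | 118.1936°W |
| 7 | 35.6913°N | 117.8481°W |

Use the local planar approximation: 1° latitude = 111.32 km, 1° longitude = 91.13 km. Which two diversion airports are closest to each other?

Pairwise distances:
1–2: 117.9755 km
1–3: 272.3684 km
1–4: 267.6884 km
1–5: 200.7594 km
1–6: 211.5620 km
1–7: 163.6543 km
2–3: 173.6625 km
2–4: 191.1871 km
2–5: 86.3901 km
2–6: 100.7165 km
2–7: 51.8536 km
3–4: 63.4799 km
3–5: 157.2317 km
3–6: 79.0957 km
3–7: 169.1879 km
4–5: 201.1358 km
4–6: 119.3115 km
4–7: 203.0167 km
5–6: 81.9589 km
5–7: 37.2208 km
6–7: 90.0947 km
Closest pair: 5–7 at 37.2208 km.

5 and 7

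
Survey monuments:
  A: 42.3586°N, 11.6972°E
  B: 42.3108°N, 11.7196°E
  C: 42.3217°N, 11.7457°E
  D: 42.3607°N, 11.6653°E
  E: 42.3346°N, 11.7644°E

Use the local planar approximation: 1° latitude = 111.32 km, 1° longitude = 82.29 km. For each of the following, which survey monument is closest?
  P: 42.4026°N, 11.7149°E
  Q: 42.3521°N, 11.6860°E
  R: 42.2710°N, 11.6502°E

P→A; Q→A; R→B

P at 42.4026°N, 11.7149°E:
  A: 5.1101 km
  B: 10.2265 km
  C: 9.3556 km
  D: 6.1980 km
  E: 8.5961 km
  → nearest: A (5.1101 km)
Q at 42.3521°N, 11.6860°E:
  A: 1.1718 km
  B: 5.3649 km
  C: 5.9655 km
  D: 1.9540 km
  E: 6.7392 km
  → nearest: A (1.1718 km)
R at 42.2710°N, 11.6502°E:
  A: 10.4906 km
  B: 7.2280 km
  C: 9.6754 km
  D: 10.0624 km
  E: 11.7660 km
  → nearest: B (7.2280 km)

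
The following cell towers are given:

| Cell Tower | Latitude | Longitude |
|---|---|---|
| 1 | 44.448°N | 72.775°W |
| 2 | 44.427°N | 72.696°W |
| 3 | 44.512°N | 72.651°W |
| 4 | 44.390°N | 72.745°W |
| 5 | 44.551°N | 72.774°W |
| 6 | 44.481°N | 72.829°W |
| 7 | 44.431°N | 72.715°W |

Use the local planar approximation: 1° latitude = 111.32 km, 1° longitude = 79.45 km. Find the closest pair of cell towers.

2 and 7

Pairwise distances:
2–7: 1.574 km
1–7: 5.129 km
4–7: 5.149 km
1–6: 5.648 km
2–4: 5.668 km
1–2: 6.698 km
1–4: 6.882 km
5–6: 8.934 km
2–3: 10.115 km
3–7: 10.352 km
6–7: 10.631 km
3–5: 10.693 km
1–5: 11.466 km
4–6: 12.131 km
2–6: 12.157 km
1–3: 12.158 km
5–7: 14.157 km
3–6: 14.557 km
2–5: 15.131 km
3–4: 15.499 km
4–5: 18.070 km
Closest pair: 2–7 at 1.574 km.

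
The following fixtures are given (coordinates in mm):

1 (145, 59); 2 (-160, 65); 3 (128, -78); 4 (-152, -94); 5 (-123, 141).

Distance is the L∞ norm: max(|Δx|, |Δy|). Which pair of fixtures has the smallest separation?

2 and 5

Pairwise distances:
2–5: 76 mm
1–3: 137 mm
2–4: 159 mm
4–5: 235 mm
3–5: 251 mm
1–5: 268 mm
3–4: 280 mm
2–3: 288 mm
1–4: 297 mm
1–2: 305 mm
Closest pair: 2–5 at 76 mm.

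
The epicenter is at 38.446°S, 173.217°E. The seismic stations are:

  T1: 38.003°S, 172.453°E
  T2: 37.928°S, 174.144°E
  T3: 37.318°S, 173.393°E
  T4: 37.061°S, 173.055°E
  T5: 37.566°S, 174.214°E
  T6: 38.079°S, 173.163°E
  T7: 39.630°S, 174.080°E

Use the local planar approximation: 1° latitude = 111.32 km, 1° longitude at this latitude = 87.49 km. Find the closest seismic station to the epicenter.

Distances from 38.446°S, 173.217°E:
T1: √((0.443·111.32)² + (-0.764·87.49)²) = √(2431.94555 + 4467.90109) = 83.065 km
T2: √((0.518·111.32)² + (0.927·87.49)²) = √(3325.10922 + 6577.73392) = 99.513 km
T3: √((1.128·111.32)² + (0.176·87.49)²) = √(15767.56372 + 237.10580) = 126.510 km
T4: √((1.385·111.32)² + (-0.162·87.49)²) = √(23770.91736 + 200.88470) = 154.828 km
T5: √((0.880·111.32)² + (0.997·87.49)²) = √(9596.47507 + 7608.64199) = 131.168 km
T6: √((0.367·111.32)² + (-0.054·87.49)²) = √(1669.08527 + 22.32052) = 41.127 km
T7: √((-1.184·111.32)² + (0.863·87.49)²) = √(17371.99918 + 5700.83438) = 151.897 km
Minimum: T6 at 41.127 km.

T6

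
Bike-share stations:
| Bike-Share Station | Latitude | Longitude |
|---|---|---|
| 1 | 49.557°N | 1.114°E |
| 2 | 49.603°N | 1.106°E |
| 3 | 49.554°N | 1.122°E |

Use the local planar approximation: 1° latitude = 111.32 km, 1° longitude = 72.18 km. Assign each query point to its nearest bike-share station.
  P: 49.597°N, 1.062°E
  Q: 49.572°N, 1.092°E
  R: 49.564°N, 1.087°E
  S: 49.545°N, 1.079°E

P at 49.597°N, 1.062°E:
  1: √((-0.040·111.32)² + (0.052·72.18)²) = √(19.82743 + 14.08771) = 5.824 km
  2: √((0.006·111.32)² + (0.044·72.18)²) = √(0.44612 + 10.08647) = 3.245 km
  3: √((-0.043·111.32)² + (0.060·72.18)²) = √(22.91307 + 18.75583) = 6.455 km
  → nearest: 2 (3.245 km)
Q at 49.572°N, 1.092°E:
  1: √((-0.015·111.32)² + (0.022·72.18)²) = √(2.78823 + 2.52162) = 2.304 km
  2: √((0.031·111.32)² + (0.014·72.18)²) = √(11.90885 + 1.02115) = 3.596 km
  3: √((-0.018·111.32)² + (0.030·72.18)²) = √(4.01505 + 4.68896) = 2.950 km
  → nearest: 1 (2.304 km)
R at 49.564°N, 1.087°E:
  1: √((-0.007·111.32)² + (0.027·72.18)²) = √(0.60721 + 3.79806) = 2.099 km
  2: √((0.039·111.32)² + (0.019·72.18)²) = √(18.84845 + 1.88079) = 4.553 km
  3: √((-0.010·111.32)² + (0.035·72.18)²) = √(1.23921 + 6.38219) = 2.761 km
  → nearest: 1 (2.099 km)
S at 49.545°N, 1.079°E:
  1: √((0.012·111.32)² + (0.035·72.18)²) = √(1.78447 + 6.38219) = 2.858 km
  2: √((0.058·111.32)² + (0.027·72.18)²) = √(41.68717 + 3.79806) = 6.744 km
  3: √((0.009·111.32)² + (0.043·72.18)²) = √(1.00376 + 9.63320) = 3.261 km
  → nearest: 1 (2.858 km)

P→2; Q→1; R→1; S→1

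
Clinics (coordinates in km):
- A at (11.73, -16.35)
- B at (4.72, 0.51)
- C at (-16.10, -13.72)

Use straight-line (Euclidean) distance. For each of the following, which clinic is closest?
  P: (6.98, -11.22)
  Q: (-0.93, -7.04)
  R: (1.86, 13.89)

P→A; Q→B; R→B

P at (6.98, -11.22):
  A: 6.99 km
  B: 11.95 km
  C: 23.22 km
  → nearest: A (6.99 km)
Q at (-0.93, -7.04):
  A: 15.71 km
  B: 9.43 km
  C: 16.58 km
  → nearest: B (9.43 km)
R at (1.86, 13.89):
  A: 31.81 km
  B: 13.68 km
  C: 32.94 km
  → nearest: B (13.68 km)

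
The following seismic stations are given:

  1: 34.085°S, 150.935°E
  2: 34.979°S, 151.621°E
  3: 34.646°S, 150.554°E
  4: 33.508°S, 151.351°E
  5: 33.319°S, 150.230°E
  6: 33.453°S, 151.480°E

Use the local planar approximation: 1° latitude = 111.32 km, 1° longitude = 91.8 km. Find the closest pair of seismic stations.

4 and 6

Pairwise distances:
4–6: 13.331 km
1–3: 71.578 km
1–4: 74.727 km
1–6: 86.330 km
2–3: 104.730 km
4–5: 105.037 km
1–5: 107.050 km
5–6: 115.715 km
1–2: 117.771 km
3–4: 146.292 km
3–5: 150.686 km
3–6: 157.681 km
2–4: 165.617 km
2–6: 170.367 km
2–5: 224.619 km
Closest pair: 4–6 at 13.331 km.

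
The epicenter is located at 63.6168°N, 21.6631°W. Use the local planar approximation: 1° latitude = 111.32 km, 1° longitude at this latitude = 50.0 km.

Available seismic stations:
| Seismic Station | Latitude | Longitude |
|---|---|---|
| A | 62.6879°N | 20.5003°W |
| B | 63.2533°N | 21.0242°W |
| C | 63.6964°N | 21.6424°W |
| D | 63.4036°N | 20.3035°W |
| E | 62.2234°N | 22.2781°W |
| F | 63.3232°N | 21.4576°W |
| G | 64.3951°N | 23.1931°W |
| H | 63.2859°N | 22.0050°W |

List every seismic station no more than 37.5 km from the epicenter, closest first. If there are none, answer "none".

C, F

Distances from 63.6168°N, 21.6631°W:
A: √((-0.9289·111.32)² + (1.1628·50.0)²) = √(10692.624633 + 3380.259600) = 118.6292 km
B: √((-0.3635·111.32)² + (0.6389·50.0)²) = √(1637.401658 + 1020.483025) = 51.5547 km
C: √((0.0796·111.32)² + (0.0207·50.0)²) = √(78.518597 + 1.071225) = 8.9213 km
D: √((-0.2132·111.32)² + (1.3596·50.0)²) = √(563.275415 + 4621.280400) = 72.0039 km
E: √((-1.3934·111.32)² + (-0.6150·50.0)²) = √(24060.132114 + 945.562500) = 158.1319 km
F: √((-0.2936·111.32)² + (0.2055·50.0)²) = √(1068.214571 + 105.575625) = 34.2606 km
G: √((0.7783·111.32)² + (-1.5300·50.0)²) = √(7506.551288 + 5852.250000) = 115.5803 km
H: √((-0.3309·111.32)² + (-0.3419·50.0)²) = √(1356.875278 + 292.239025) = 40.6093 km
Threshold 37.5 km: C (8.9213 km), F (34.2606 km) are within range.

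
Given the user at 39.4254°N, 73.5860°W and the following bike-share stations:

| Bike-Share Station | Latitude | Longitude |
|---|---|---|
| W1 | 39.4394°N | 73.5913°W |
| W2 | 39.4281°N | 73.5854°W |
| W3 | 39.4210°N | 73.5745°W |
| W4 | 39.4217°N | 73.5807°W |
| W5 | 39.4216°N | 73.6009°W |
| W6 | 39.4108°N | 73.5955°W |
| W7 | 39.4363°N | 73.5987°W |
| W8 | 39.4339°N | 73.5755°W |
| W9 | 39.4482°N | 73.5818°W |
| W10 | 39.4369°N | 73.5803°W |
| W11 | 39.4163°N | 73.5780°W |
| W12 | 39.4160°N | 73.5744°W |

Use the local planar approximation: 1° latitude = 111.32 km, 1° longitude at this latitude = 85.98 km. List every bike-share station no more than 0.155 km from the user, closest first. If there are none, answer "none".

none

Distances from 39.4254°N, 73.5860°W:
W1: 1.6237 km
W2: 0.3050 km
W3: 1.1034 km
W4: 0.6143 km
W5: 1.3491 km
W6: 1.8190 km
W7: 1.6324 km
W8: 1.3078 km
W9: 2.5637 km
W10: 1.3708 km
W11: 1.2245 km
W12: 1.4456 km
Threshold 0.155 km: none within range.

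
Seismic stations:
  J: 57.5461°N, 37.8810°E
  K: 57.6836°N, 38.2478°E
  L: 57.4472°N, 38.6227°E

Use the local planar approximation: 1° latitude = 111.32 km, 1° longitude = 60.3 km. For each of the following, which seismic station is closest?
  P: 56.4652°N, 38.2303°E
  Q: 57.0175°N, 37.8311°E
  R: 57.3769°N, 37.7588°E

P→L; Q→J; R→J

P at 56.4652°N, 38.2303°E:
  J: √((1.0809·111.32)² + (-0.3493·60.3)²) = √(14478.295258 + 443.641123) = 122.1554 km
  K: √((1.2184·111.32)² + (0.0175·60.3)²) = √(18396.117548 + 1.113553) = 135.6364 km
  L: √((0.9820·111.32)² + (0.3924·60.3)²) = √(11950.040328 + 559.876993) = 111.8477 km
  → nearest: L (111.8477 km)
Q at 57.0175°N, 37.8311°E:
  J: √((0.5286·111.32)² + (0.0499·60.3)²) = √(3462.587149 + 9.053900) = 58.9206 km
  K: √((0.6661·111.32)² + (0.4167·60.3)²) = √(5498.259872 + 631.366632) = 78.2919 km
  L: √((0.4297·111.32)² + (0.7916·60.3)²) = √(2288.111072 + 2278.485113) = 67.5766 km
  → nearest: J (58.9206 km)
R at 57.3769°N, 37.7588°E:
  J: √((0.1692·111.32)² + (0.1222·60.3)²) = √(354.770184 + 54.297150) = 20.2254 km
  K: √((0.3067·111.32)² + (0.4890·60.3)²) = √(1165.665512 + 869.465477) = 45.1124 km
  L: √((0.0703·111.32)² + (0.8639·60.3)²) = √(61.243083 + 2713.698361) = 52.6777 km
  → nearest: J (20.2254 km)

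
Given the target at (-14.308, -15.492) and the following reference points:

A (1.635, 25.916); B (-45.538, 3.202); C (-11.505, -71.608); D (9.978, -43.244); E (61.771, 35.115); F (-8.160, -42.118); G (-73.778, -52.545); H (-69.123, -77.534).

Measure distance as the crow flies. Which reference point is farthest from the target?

Distances from (-14.308, -15.492):
A: √((15.943)² + (41.408)²) = √(254.17925 + 1714.62246) = 44.371
B: √((-31.230)² + (18.694)²) = √(975.31290 + 349.46564) = 36.398
C: √((2.803)² + (-56.116)²) = √(7.85681 + 3149.00546) = 56.186
D: √((24.286)² + (-27.752)²) = √(589.80980 + 770.17350) = 36.878
E: √((76.079)² + (50.607)²) = √(5788.01424 + 2561.06845) = 91.373
F: √((6.148)² + (-26.626)²) = √(37.79790 + 708.94388) = 27.327
G: √((-59.470)² + (-37.053)²) = √(3536.68090 + 1372.92481) = 70.069
H: √((-54.815)² + (-62.042)²) = √(3004.68423 + 3849.20976) = 82.788
Maximum: E at 91.373.

E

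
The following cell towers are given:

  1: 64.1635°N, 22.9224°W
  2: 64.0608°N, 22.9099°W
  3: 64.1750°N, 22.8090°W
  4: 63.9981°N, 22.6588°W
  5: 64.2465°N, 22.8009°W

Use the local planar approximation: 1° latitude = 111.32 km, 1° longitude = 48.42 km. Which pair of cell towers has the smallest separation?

Pairwise distances:
1–3: 5.6381 km
3–5: 7.9690 km
1–5: 10.9535 km
1–2: 11.4486 km
2–3: 13.6192 km
2–4: 14.0193 km
3–4: 20.9925 km
2–5: 21.3352 km
1–4: 22.4036 km
4–5: 28.4951 km
Closest pair: 1–3 at 5.6381 km.

1 and 3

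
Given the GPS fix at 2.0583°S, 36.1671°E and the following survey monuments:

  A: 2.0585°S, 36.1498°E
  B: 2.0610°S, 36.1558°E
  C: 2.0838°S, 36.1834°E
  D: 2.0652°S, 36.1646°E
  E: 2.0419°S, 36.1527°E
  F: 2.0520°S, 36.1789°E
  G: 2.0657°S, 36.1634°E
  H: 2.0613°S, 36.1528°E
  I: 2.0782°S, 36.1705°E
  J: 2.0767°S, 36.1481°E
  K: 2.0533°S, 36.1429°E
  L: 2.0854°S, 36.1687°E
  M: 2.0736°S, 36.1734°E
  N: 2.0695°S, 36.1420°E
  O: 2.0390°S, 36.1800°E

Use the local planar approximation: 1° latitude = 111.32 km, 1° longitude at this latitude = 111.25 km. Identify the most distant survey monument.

Distances from 2.0583°S, 36.1671°E:
A: √((-0.0002·111.32)² + (-0.0173·111.25)²) = √(0.000496 + 3.704181) = 1.9248 km
B: √((-0.0027·111.32)² + (-0.0113·111.25)²) = √(0.090339 + 1.580363) = 1.2926 km
C: √((-0.0255·111.32)² + (0.0163·111.25)²) = √(8.057991 + 3.288329) = 3.3684 km
D: √((-0.0069·111.32)² + (-0.0025·111.25)²) = √(0.589990 + 0.077354) = 0.8169 km
E: √((0.0164·111.32)² + (-0.0144·111.25)²) = √(3.332991 + 2.566404) = 2.4289 km
F: √((0.0063·111.32)² + (0.0118·111.25)²) = √(0.491844 + 1.723313) = 1.4883 km
G: √((-0.0074·111.32)² + (-0.0037·111.25)²) = √(0.678594 + 0.169435) = 0.9209 km
H: √((-0.0030·111.32)² + (-0.0143·111.25)²) = √(0.111529 + 2.530883) = 1.6255 km
I: √((-0.0199·111.32)² + (0.0034·111.25)²) = √(4.907412 + 0.143073) = 2.2473 km
J: √((-0.0184·111.32)² + (-0.0190·111.25)²) = √(4.195484 + 4.467939) = 2.9434 km
K: √((0.0050·111.32)² + (-0.0242·111.25)²) = √(0.309804 + 7.248210) = 2.7492 km
L: √((-0.0271·111.32)² + (0.0016·111.25)²) = √(9.100913 + 0.031684) = 3.0220 km
M: √((-0.0153·111.32)² + (0.0063·111.25)²) = √(2.900877 + 0.491226) = 1.8418 km
N: √((-0.0112·111.32)² + (-0.0251·111.25)²) = √(1.554470 + 7.797358) = 3.0581 km
O: √((0.0193·111.32)² + (0.0129·111.25)²) = √(4.615949 + 2.059584) = 2.5837 km
Maximum: C at 3.3684 km.

C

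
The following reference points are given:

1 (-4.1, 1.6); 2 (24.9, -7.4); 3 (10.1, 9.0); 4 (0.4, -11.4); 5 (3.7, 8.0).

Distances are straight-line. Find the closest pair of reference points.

Pairwise distances:
1–2: √((29.0)² + (-9.0)²) = √(841.000 + 81.000) = 30.4
1–3: √((14.2)² + (7.4)²) = √(201.640 + 54.760) = 16.0
1–4: √((4.5)² + (-13.0)²) = √(20.250 + 169.000) = 13.8
1–5: √((7.8)² + (6.4)²) = √(60.840 + 40.960) = 10.1
2–3: √((-14.8)² + (16.4)²) = √(219.040 + 268.960) = 22.1
2–4: √((-24.5)² + (-4.0)²) = √(600.250 + 16.000) = 24.8
2–5: √((-21.2)² + (15.4)²) = √(449.440 + 237.160) = 26.2
3–4: √((-9.7)² + (-20.4)²) = √(94.090 + 416.160) = 22.6
3–5: √((-6.4)² + (-1.0)²) = √(40.960 + 1.000) = 6.5
4–5: √((3.3)² + (19.4)²) = √(10.890 + 376.360) = 19.7
Closest pair: 3–5 at 6.5.

3 and 5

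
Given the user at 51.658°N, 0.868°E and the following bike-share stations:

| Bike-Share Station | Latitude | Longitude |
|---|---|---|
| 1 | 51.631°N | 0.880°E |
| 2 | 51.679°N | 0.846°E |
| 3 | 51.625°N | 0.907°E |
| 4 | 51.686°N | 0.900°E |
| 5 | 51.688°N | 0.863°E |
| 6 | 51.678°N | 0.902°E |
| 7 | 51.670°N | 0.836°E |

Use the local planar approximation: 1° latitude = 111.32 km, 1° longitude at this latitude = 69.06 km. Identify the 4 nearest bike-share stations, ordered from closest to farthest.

7, 2, 1, 6

Distances from 51.658°N, 0.868°E:
1: √((-0.027·111.32)² + (0.012·69.06)²) = √(9.03387 + 0.68678) = 3.118 km
2: √((0.021·111.32)² + (-0.022·69.06)²) = √(5.46493 + 2.30833) = 2.788 km
3: √((-0.033·111.32)² + (0.039·69.06)²) = √(13.49504 + 7.25408) = 4.555 km
4: √((0.028·111.32)² + (0.032·69.06)²) = √(9.71544 + 4.88375) = 3.821 km
5: √((0.030·111.32)² + (-0.005·69.06)²) = √(11.15293 + 0.11923) = 3.357 km
6: √((0.020·111.32)² + (0.034·69.06)²) = √(4.95686 + 5.51329) = 3.236 km
7: √((0.012·111.32)² + (-0.032·69.06)²) = √(1.78447 + 4.88375) = 2.582 km
Sorted: 7 (2.582 km) < 2 (2.788 km) < 1 (3.118 km) < 6 (3.236 km) < 5 (3.357 km) < 4 (3.821 km) < …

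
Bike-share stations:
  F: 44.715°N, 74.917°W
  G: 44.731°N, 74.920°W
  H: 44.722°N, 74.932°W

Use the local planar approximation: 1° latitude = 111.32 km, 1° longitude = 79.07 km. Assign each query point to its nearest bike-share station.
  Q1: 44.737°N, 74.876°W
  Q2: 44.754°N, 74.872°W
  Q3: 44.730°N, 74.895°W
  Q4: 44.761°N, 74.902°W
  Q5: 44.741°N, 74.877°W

Q1→G; Q2→G; Q3→G; Q4→G; Q5→G

Q1 at 44.737°N, 74.876°W:
  F: 4.063 km
  G: 3.543 km
  H: 4.732 km
  → nearest: G (3.543 km)
Q2 at 44.754°N, 74.872°W:
  F: 5.613 km
  G: 4.578 km
  H: 5.933 km
  → nearest: G (4.578 km)
Q3 at 44.730°N, 74.895°W:
  F: 2.411 km
  G: 1.980 km
  H: 3.058 km
  → nearest: G (1.980 km)
Q4 at 44.761°N, 74.902°W:
  F: 5.256 km
  G: 3.630 km
  H: 4.947 km
  → nearest: G (3.630 km)
Q5 at 44.741°N, 74.877°W:
  F: 4.287 km
  G: 3.578 km
  H: 4.836 km
  → nearest: G (3.578 km)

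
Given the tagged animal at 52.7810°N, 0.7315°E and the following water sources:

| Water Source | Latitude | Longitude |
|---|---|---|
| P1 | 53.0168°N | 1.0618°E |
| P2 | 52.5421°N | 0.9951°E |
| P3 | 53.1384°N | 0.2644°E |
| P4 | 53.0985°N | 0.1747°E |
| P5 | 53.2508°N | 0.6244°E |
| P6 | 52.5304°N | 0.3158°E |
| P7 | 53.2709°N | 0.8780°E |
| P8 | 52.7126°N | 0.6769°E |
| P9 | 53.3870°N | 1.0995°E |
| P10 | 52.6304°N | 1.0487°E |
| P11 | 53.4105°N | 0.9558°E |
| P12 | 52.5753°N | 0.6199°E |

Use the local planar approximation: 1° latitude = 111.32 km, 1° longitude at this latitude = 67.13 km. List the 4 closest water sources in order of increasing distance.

P8, P12, P10, P2

Distances from 52.7810°N, 0.7315°E:
P1: √((0.2358·111.32)² + (0.3303·67.13)²) = √(689.023441 + 491.643658) = 34.3608 km
P2: √((-0.2389·111.32)² + (0.2636·67.13)²) = √(707.259346 + 313.129588) = 31.9435 km
P3: √((0.3574·111.32)² + (-0.4671·67.13)²) = √(1582.907335 + 983.225263) = 50.6570 km
P4: √((0.3175·111.32)² + (-0.5568·67.13)²) = √(1249.205405 + 1397.113688) = 51.4424 km
P5: √((0.4698·111.32)² + (-0.1071·67.13)²) = √(2735.095029 + 51.690679) = 52.7900 km
P6: √((-0.2506·111.32)² + (-0.4157·67.13)²) = √(778.231004 + 778.741543) = 39.4585 km
P7: √((0.4899·111.32)² + (0.1465·67.13)²) = √(2974.139084 + 96.718275) = 55.4153 km
P8: √((-0.0684·111.32)² + (-0.0546·67.13)²) = √(57.977382 + 13.434409) = 8.4505 km
P9: √((0.6060·111.32)² + (0.3680·67.13)²) = √(4550.840806 + 610.279711) = 71.8409 km
P10: √((-0.1506·111.32)² + (0.3172·67.13)²) = √(281.058251 + 453.418934) = 27.1012 km
P11: √((0.6295·111.32)² + (0.2243·67.13)²) = √(4910.637367 + 226.721049) = 71.6754 km
P12: √((-0.2057·111.32)² + (-0.1116·67.13)²) = √(524.342401 + 56.125689) = 24.0929 km
Sorted: P8 (8.4505 km) < P12 (24.0929 km) < P10 (27.1012 km) < P2 (31.9435 km) < P1 (34.3608 km) < P6 (39.4585 km) < …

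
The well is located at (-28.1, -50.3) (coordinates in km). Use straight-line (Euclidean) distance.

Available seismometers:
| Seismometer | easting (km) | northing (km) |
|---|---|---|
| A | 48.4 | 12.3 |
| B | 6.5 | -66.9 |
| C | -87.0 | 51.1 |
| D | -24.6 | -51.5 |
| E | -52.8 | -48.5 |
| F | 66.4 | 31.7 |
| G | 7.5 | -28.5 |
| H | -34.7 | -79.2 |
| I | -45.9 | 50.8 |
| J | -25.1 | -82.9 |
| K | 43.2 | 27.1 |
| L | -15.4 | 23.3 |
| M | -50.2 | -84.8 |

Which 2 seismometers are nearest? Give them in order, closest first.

D, E

Distances from (-28.1, -50.3):
A: √((76.5)² + (62.6)²) = √(5852.250 + 3918.760) = 98.8 km
B: √((34.6)² + (-16.6)²) = √(1197.160 + 275.560) = 38.4 km
C: √((-58.9)² + (101.4)²) = √(3469.210 + 10281.960) = 117.3 km
D: √((3.5)² + (-1.2)²) = √(12.250 + 1.440) = 3.7 km
E: √((-24.7)² + (1.8)²) = √(610.090 + 3.240) = 24.8 km
F: √((94.5)² + (82.0)²) = √(8930.250 + 6724.000) = 125.1 km
G: √((35.6)² + (21.8)²) = √(1267.360 + 475.240) = 41.7 km
H: √((-6.6)² + (-28.9)²) = √(43.560 + 835.210) = 29.6 km
I: √((-17.8)² + (101.1)²) = √(316.840 + 10221.210) = 102.7 km
J: √((3.0)² + (-32.6)²) = √(9.000 + 1062.760) = 32.7 km
K: √((71.3)² + (77.4)²) = √(5083.690 + 5990.760) = 105.2 km
L: √((12.7)² + (73.6)²) = √(161.290 + 5416.960) = 74.7 km
M: √((-22.1)² + (-34.5)²) = √(488.410 + 1190.250) = 41.0 km
Sorted: D (3.7 km) < E (24.8 km) < H (29.6 km) < J (32.7 km) < …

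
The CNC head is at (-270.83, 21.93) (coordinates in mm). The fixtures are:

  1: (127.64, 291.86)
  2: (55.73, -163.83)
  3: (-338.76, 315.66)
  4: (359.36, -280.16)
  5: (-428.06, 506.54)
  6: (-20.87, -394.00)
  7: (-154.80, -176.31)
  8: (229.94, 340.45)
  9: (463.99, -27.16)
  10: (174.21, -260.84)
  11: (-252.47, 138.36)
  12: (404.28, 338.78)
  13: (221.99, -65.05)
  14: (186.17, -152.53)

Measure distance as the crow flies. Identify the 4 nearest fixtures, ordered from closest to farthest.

11, 7, 3, 2

Distances from (-270.83, 21.93):
1: √((398.47)² + (269.93)²) = √(158778.3409 + 72862.2049) = 481.29 mm
2: √((326.56)² + (-185.76)²) = √(106641.4336 + 34506.7776) = 375.70 mm
3: √((-67.93)² + (293.73)²) = √(4614.4849 + 86277.3129) = 301.48 mm
4: √((630.19)² + (-302.09)²) = √(397139.4361 + 91258.3681) = 698.85 mm
5: √((-157.23)² + (484.61)²) = √(24721.2729 + 234846.8521) = 509.48 mm
6: √((249.96)² + (-415.93)²) = √(62480.0016 + 172997.7649) = 485.26 mm
7: √((116.03)² + (-198.24)²) = √(13462.9609 + 39299.0976) = 229.70 mm
8: √((500.77)² + (318.52)²) = √(250770.5929 + 101454.9904) = 593.49 mm
9: √((734.82)² + (-49.09)²) = √(539960.4324 + 2409.8281) = 736.46 mm
10: √((445.04)² + (-282.77)²) = √(198060.6016 + 79958.8729) = 527.28 mm
11: √((18.36)² + (116.43)²) = √(337.0896 + 13555.9449) = 117.87 mm
12: √((675.11)² + (316.85)²) = √(455773.5121 + 100393.9225) = 745.77 mm
13: √((492.82)² + (-86.98)²) = √(242871.5524 + 7565.5204) = 500.44 mm
14: √((457.00)² + (-174.46)²) = √(208849.0000 + 30436.2916) = 489.17 mm
Sorted: 11 (117.87 mm) < 7 (229.70 mm) < 3 (301.48 mm) < 2 (375.70 mm) < 1 (481.29 mm) < 6 (485.26 mm) < …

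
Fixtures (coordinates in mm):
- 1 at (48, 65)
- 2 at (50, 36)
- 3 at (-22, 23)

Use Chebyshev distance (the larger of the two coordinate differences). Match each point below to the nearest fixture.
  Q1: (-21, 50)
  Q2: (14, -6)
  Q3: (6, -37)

Q1 at (-21, 50):
  1: max(|69|, |15|) = 69 mm
  2: max(|71|, |-14|) = 71 mm
  3: max(|-1|, |-27|) = 27 mm
  → nearest: 3 (27 mm)
Q2 at (14, -6):
  1: max(|34|, |71|) = 71 mm
  2: max(|36|, |42|) = 42 mm
  3: max(|-36|, |29|) = 36 mm
  → nearest: 3 (36 mm)
Q3 at (6, -37):
  1: max(|42|, |102|) = 102 mm
  2: max(|44|, |73|) = 73 mm
  3: max(|-28|, |60|) = 60 mm
  → nearest: 3 (60 mm)

Q1→3; Q2→3; Q3→3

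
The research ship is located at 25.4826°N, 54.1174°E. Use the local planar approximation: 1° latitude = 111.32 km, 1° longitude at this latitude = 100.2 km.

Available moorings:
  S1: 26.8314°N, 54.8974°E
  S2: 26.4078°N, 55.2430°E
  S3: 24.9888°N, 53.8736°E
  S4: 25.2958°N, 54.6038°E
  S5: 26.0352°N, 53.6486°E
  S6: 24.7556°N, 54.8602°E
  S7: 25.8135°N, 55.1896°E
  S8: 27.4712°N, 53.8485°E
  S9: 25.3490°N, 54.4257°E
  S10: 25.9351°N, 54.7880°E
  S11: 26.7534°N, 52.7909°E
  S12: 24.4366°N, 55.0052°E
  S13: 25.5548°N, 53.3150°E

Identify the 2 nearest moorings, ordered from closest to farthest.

Distances from 25.4826°N, 54.1174°E:
S1: √((1.3488·111.32)² + (0.7800·100.2)²) = √(22544.546827 + 6108.360336) = 169.2717 km
S2: √((0.9252·111.32)² + (1.1256·100.2)²) = √(10607.612429 + 12720.483293) = 152.7354 km
S3: √((-0.4938·111.32)² + (-0.2438·100.2)²) = √(3021.680671 + 596.764315) = 60.1535 km
S4: √((-0.1868·111.32)² + (0.4864·100.2)²) = √(432.414391 + 2375.322462) = 52.9881 km
S5: √((0.5526·111.32)² + (-0.4688·100.2)²) = √(3784.148374 + 2206.534129) = 77.3995 km
S6: √((-0.7270·111.32)² + (0.7428·100.2)²) = √(6549.606631 + 5539.610544) = 109.9510 km
S7: √((0.3309·111.32)² + (1.0722·100.2)²) = √(1356.875278 + 11542.158898) = 113.5739 km
S8: √((1.9886·111.32)² + (-0.2689·100.2)²) = √(49005.098389 + 725.967281) = 223.0046 km
S9: √((-0.1336·111.32)² + (0.3083·100.2)²) = √(221.186854 + 954.294658) = 34.2853 km
S10: √((0.4525·111.32)² + (0.6706·100.2)²) = √(2537.368607 + 4515.049763) = 83.9787 km
S11: √((1.2708·111.32)² + (-1.3265·100.2)²) = √(20012.475241 + 17666.476974) = 194.1107 km
S12: √((-1.0460·111.32)² + (0.8878·100.2)²) = √(13558.441274 + 7913.447481) = 146.5329 km
S13: √((0.0722·111.32)² + (-0.8024·100.2)²) = √(64.598256 + 6464.237184) = 80.8012 km
Sorted: S9 (34.2853 km) < S4 (52.9881 km) < S3 (60.1535 km) < S5 (77.3995 km) < …

S9, S4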